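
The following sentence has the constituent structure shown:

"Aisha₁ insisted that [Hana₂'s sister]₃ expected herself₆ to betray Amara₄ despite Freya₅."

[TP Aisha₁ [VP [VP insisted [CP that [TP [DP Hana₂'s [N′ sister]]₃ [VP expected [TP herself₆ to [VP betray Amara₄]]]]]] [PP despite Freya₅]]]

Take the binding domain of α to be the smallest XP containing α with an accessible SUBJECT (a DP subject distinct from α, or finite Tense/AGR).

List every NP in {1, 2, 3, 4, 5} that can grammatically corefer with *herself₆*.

{3}

*herself* is an anaphor, so Principle A applies: it must be bound in its binding domain.
Binding domain of *herself₆*: the embedded TP, whose subject is [Hana₂'s sister]₃.
*Aisha₁* c-commands the anaphor but is outside its binding domain → cannot satisfy Principle A.
*Hana₂* does not c-command the anaphor → cannot bind it.
*[Hana₂'s sister]₃* c-commands the anaphor within its binding domain → licit binder.
*Amara₄* does not c-command the anaphor → cannot bind it.
*Freya₅* does not c-command the anaphor → cannot bind it.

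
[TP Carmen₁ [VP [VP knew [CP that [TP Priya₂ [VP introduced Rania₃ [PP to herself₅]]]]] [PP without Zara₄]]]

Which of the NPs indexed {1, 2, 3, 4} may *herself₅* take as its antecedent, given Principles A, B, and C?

*herself* is an anaphor, so Principle A applies: it must be bound in its binding domain.
Binding domain of *herself₅*: the embedded TP, whose subject is Priya₂.
*Carmen₁* c-commands the anaphor but is outside its binding domain → cannot satisfy Principle A.
*Priya₂* c-commands the anaphor within its binding domain → licit binder.
*Rania₃* c-commands the anaphor within its binding domain → licit binder.
*Zara₄* does not c-command the anaphor → cannot bind it.

{2, 3}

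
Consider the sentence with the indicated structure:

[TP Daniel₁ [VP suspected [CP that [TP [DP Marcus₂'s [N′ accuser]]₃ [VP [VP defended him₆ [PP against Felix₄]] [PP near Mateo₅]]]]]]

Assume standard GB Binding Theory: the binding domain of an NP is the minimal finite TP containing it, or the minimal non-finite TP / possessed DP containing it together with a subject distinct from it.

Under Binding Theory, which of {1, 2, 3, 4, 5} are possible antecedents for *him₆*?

{1, 2, 5}

*him* is a pronoun, so Principle B applies: it must be free in its binding domain.
Binding domain of *him₆*: the embedded TP, whose subject is [Marcus₂'s accuser]₃.
*Daniel₁* c-commands the pronoun but from outside its binding domain, and is not c-commanded by it → coindexation permitted.
*Marcus₂* and the pronoun do not c-command one another → neither Principle B nor Principle C is at stake; coindexation permitted.
*[Marcus₂'s accuser]₃* c-commands the pronoun within its binding domain → coindexation would violate Principle B.
*Felix₄*: the pronoun c-commands this R-expression → coindexation would violate Principle C on *Felix₄*.
*Mateo₅* and the pronoun do not c-command one another → neither Principle B nor Principle C is at stake; coindexation permitted.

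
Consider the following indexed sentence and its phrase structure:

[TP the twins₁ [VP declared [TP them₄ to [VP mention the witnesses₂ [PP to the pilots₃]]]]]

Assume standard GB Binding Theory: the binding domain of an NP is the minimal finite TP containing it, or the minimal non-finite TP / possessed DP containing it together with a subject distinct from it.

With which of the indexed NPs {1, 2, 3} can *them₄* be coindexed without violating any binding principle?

*them* is a pronoun, so Principle B applies: it must be free in its binding domain.
Binding domain of *them₄*: the matrix TP, whose subject is the twins₁.
*the twins₁* c-commands the pronoun within its binding domain → coindexation would violate Principle B.
*the witnesses₂*: the pronoun c-commands this R-expression → coindexation would violate Principle C on *the witnesses₂*.
*the pilots₃*: the pronoun c-commands this R-expression → coindexation would violate Principle C on *the pilots₃*.

none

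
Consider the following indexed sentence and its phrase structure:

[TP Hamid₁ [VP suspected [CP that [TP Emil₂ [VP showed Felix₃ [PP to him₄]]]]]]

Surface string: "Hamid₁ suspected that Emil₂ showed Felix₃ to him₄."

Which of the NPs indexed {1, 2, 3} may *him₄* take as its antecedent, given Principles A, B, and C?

{1}

*him* is a pronoun, so Principle B applies: it must be free in its binding domain.
Binding domain of *him₄*: the embedded TP, whose subject is Emil₂.
*Hamid₁* c-commands the pronoun but from outside its binding domain, and is not c-commanded by it → coindexation permitted.
*Emil₂* c-commands the pronoun within its binding domain → coindexation would violate Principle B.
*Felix₃* c-commands the pronoun within its binding domain → coindexation would violate Principle B.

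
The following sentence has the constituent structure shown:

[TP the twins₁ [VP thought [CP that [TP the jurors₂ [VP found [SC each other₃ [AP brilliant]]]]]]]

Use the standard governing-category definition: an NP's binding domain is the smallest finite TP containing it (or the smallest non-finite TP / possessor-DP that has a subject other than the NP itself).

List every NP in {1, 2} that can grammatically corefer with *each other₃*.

*each other* is an anaphor, so Principle A applies: it must be bound in its binding domain.
Binding domain of *each other₃*: the embedded TP, whose subject is the jurors₂.
*the twins₁* c-commands the anaphor but is outside its binding domain → cannot satisfy Principle A.
*the jurors₂* c-commands the anaphor within its binding domain → licit binder.

{2}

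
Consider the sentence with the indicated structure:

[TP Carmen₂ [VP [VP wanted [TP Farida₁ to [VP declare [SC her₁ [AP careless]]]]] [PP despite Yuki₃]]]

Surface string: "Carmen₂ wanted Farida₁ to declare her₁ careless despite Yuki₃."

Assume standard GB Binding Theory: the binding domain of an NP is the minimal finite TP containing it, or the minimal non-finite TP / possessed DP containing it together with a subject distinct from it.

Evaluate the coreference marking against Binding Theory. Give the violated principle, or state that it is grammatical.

The two coindexed NPs are *Farida₁* and *her₁*.
*her₁* is a pronoun. Its binding domain is the embedded TP, whose subject is Farida₁.
*Farida₁* c-commands it within that domain and carries the same index.
The pronoun is locally bound → Principle B violation.

Principle B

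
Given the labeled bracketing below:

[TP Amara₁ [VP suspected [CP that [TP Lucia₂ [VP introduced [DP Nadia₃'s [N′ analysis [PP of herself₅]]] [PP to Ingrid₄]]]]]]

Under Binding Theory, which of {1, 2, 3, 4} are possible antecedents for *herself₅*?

{3}

*herself* is an anaphor, so Principle A applies: it must be bound in its binding domain.
Binding domain of *herself₅*: the possessed DP, whose subject is Nadia₃.
*Amara₁* c-commands the anaphor but is outside its binding domain → cannot satisfy Principle A.
*Lucia₂* c-commands the anaphor but is outside its binding domain → cannot satisfy Principle A.
*Nadia₃* c-commands the anaphor within its binding domain → licit binder.
*Ingrid₄* does not c-command the anaphor → cannot bind it.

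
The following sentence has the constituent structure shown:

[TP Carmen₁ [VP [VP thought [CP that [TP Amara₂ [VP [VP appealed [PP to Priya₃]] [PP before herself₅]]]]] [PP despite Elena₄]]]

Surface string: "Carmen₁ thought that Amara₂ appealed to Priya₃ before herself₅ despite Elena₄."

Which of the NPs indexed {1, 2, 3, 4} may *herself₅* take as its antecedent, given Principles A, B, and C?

*herself* is an anaphor, so Principle A applies: it must be bound in its binding domain.
Binding domain of *herself₅*: the embedded TP, whose subject is Amara₂.
*Carmen₁* c-commands the anaphor but is outside its binding domain → cannot satisfy Principle A.
*Amara₂* c-commands the anaphor within its binding domain → licit binder.
*Priya₃* does not c-command the anaphor → cannot bind it.
*Elena₄* does not c-command the anaphor → cannot bind it.

{2}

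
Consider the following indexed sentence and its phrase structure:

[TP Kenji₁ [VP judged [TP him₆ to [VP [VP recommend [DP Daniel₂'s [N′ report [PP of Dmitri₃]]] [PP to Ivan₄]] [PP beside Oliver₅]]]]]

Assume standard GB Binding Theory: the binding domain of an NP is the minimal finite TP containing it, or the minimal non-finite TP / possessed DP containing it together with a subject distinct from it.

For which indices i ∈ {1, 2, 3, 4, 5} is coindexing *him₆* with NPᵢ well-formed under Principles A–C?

none

*him* is a pronoun, so Principle B applies: it must be free in its binding domain.
Binding domain of *him₆*: the matrix TP, whose subject is Kenji₁.
*Kenji₁* c-commands the pronoun within its binding domain → coindexation would violate Principle B.
*Daniel₂*: the pronoun c-commands this R-expression → coindexation would violate Principle C on *Daniel₂*.
*Dmitri₃*: the pronoun c-commands this R-expression → coindexation would violate Principle C on *Dmitri₃*.
*Ivan₄*: the pronoun c-commands this R-expression → coindexation would violate Principle C on *Ivan₄*.
*Oliver₅*: the pronoun c-commands this R-expression → coindexation would violate Principle C on *Oliver₅*.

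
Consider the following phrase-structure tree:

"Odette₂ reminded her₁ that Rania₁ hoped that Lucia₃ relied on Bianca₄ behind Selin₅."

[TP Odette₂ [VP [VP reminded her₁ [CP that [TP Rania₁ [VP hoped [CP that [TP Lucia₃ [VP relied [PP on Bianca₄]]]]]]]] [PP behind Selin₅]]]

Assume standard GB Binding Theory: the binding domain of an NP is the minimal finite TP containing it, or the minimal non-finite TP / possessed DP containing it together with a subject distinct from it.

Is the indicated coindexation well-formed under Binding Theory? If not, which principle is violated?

Principle C

The two coindexed NPs are *her₁* and *Rania₁*.
*Rania₁* is an R-expression. Principle C requires it to be free everywhere.
*her₁* c-commands it and carries the same index.
The R-expression is bound → Principle C violation.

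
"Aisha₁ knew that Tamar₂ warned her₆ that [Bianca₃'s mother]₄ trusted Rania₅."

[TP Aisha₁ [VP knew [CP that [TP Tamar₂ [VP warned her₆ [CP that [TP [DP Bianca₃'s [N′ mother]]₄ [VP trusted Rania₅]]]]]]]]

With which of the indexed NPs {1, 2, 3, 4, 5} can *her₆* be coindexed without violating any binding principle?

*her* is a pronoun, so Principle B applies: it must be free in its binding domain.
Binding domain of *her₆*: the embedded TP, whose subject is Tamar₂.
*Aisha₁* c-commands the pronoun but from outside its binding domain, and is not c-commanded by it → coindexation permitted.
*Tamar₂* c-commands the pronoun within its binding domain → coindexation would violate Principle B.
*Bianca₃*: the pronoun c-commands this R-expression → coindexation would violate Principle C on *Bianca₃*.
*[Bianca₃'s mother]₄*: the pronoun c-commands this R-expression → coindexation would violate Principle C on *[Bianca₃'s mother]₄*.
*Rania₅*: the pronoun c-commands this R-expression → coindexation would violate Principle C on *Rania₅*.

{1}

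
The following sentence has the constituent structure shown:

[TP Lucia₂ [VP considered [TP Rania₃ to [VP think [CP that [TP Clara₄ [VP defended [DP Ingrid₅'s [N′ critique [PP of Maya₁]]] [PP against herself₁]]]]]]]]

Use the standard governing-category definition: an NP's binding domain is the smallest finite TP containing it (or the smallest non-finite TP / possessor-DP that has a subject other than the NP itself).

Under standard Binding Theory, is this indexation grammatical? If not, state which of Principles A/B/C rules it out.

Principle A

The two coindexed NPs are *Maya₁* and *herself₁*.
*herself₁* is an anaphor. Principle A requires it to be bound within its binding domain — the embedded TP, whose subject is Clara₄.
Within that domain it is c-commanded by *Clara₄*, which does not share its index.
*Maya₁* does not c-command the anaphor at all.
The anaphor is unbound in its domain → Principle A violation.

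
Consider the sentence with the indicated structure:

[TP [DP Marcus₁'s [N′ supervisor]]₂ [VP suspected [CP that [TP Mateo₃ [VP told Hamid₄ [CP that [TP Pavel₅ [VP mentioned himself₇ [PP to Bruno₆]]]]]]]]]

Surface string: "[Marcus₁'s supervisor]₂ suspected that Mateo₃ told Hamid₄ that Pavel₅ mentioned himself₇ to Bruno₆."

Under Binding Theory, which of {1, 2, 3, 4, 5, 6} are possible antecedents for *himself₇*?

*himself* is an anaphor, so Principle A applies: it must be bound in its binding domain.
Binding domain of *himself₇*: the embedded TP, whose subject is Pavel₅.
*Marcus₁* does not c-command the anaphor → cannot bind it.
*[Marcus₁'s supervisor]₂* c-commands the anaphor but is outside its binding domain → cannot satisfy Principle A.
*Mateo₃* c-commands the anaphor but is outside its binding domain → cannot satisfy Principle A.
*Hamid₄* c-commands the anaphor but is outside its binding domain → cannot satisfy Principle A.
*Pavel₅* c-commands the anaphor within its binding domain → licit binder.
*Bruno₆* does not c-command the anaphor → cannot bind it.

{5}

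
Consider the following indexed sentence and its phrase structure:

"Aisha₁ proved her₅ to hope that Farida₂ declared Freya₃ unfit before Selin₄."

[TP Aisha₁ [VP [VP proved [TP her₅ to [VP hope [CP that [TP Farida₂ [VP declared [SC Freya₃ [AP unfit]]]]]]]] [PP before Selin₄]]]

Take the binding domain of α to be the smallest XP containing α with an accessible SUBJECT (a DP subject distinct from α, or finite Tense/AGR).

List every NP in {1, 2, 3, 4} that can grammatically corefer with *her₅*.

{4}

*her* is a pronoun, so Principle B applies: it must be free in its binding domain.
Binding domain of *her₅*: the matrix TP, whose subject is Aisha₁.
*Aisha₁* c-commands the pronoun within its binding domain → coindexation would violate Principle B.
*Farida₂*: the pronoun c-commands this R-expression → coindexation would violate Principle C on *Farida₂*.
*Freya₃*: the pronoun c-commands this R-expression → coindexation would violate Principle C on *Freya₃*.
*Selin₄* and the pronoun do not c-command one another → neither Principle B nor Principle C is at stake; coindexation permitted.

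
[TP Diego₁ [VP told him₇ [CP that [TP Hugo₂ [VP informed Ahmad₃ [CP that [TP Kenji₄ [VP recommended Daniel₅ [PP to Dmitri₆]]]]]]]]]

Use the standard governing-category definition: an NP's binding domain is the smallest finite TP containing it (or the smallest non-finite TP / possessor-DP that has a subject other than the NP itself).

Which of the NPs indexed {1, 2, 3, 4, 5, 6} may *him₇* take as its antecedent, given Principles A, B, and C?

none

*him* is a pronoun, so Principle B applies: it must be free in its binding domain.
Binding domain of *him₇*: the matrix TP, whose subject is Diego₁.
*Diego₁* c-commands the pronoun within its binding domain → coindexation would violate Principle B.
*Hugo₂*: the pronoun c-commands this R-expression → coindexation would violate Principle C on *Hugo₂*.
*Ahmad₃*: the pronoun c-commands this R-expression → coindexation would violate Principle C on *Ahmad₃*.
*Kenji₄*: the pronoun c-commands this R-expression → coindexation would violate Principle C on *Kenji₄*.
*Daniel₅*: the pronoun c-commands this R-expression → coindexation would violate Principle C on *Daniel₅*.
*Dmitri₆*: the pronoun c-commands this R-expression → coindexation would violate Principle C on *Dmitri₆*.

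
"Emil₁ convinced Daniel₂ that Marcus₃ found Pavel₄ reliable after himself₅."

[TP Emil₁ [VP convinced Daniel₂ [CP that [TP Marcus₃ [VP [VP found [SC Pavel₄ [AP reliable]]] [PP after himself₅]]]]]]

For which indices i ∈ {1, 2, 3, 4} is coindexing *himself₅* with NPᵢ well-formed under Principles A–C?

{3}

*himself* is an anaphor, so Principle A applies: it must be bound in its binding domain.
Binding domain of *himself₅*: the embedded TP, whose subject is Marcus₃.
*Emil₁* c-commands the anaphor but is outside its binding domain → cannot satisfy Principle A.
*Daniel₂* c-commands the anaphor but is outside its binding domain → cannot satisfy Principle A.
*Marcus₃* c-commands the anaphor within its binding domain → licit binder.
*Pavel₄* does not c-command the anaphor → cannot bind it.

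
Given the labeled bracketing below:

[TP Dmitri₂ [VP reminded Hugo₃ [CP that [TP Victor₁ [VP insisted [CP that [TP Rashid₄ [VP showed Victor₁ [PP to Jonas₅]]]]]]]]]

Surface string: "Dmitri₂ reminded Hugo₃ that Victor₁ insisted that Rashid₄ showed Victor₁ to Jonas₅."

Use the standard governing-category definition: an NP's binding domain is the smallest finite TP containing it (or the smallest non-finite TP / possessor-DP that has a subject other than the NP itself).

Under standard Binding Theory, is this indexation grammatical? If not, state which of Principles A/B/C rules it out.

Principle C

The two coindexed NPs are *Victor₁* (the lower occurrence) and *Victor₁* (the higher occurrence).
*Victor₁* (the lower occurrence) is an R-expression. Principle C requires it to be free everywhere.
*Victor₁* (the higher occurrence) c-commands it and carries the same index.
The R-expression is bound → Principle C violation.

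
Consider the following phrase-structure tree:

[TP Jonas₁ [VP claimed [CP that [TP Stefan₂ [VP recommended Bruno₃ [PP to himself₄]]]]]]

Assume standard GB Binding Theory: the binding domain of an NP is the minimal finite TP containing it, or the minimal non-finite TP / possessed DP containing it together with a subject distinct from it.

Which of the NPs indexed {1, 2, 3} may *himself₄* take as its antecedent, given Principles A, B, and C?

*himself* is an anaphor, so Principle A applies: it must be bound in its binding domain.
Binding domain of *himself₄*: the embedded TP, whose subject is Stefan₂.
*Jonas₁* c-commands the anaphor but is outside its binding domain → cannot satisfy Principle A.
*Stefan₂* c-commands the anaphor within its binding domain → licit binder.
*Bruno₃* c-commands the anaphor within its binding domain → licit binder.

{2, 3}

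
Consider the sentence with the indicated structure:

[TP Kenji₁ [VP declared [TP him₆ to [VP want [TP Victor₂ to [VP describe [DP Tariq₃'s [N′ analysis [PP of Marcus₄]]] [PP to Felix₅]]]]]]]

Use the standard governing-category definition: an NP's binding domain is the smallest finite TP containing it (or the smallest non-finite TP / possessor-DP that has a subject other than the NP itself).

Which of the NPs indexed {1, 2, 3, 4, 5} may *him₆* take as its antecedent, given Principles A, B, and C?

*him* is a pronoun, so Principle B applies: it must be free in its binding domain.
Binding domain of *him₆*: the matrix TP, whose subject is Kenji₁.
*Kenji₁* c-commands the pronoun within its binding domain → coindexation would violate Principle B.
*Victor₂*: the pronoun c-commands this R-expression → coindexation would violate Principle C on *Victor₂*.
*Tariq₃*: the pronoun c-commands this R-expression → coindexation would violate Principle C on *Tariq₃*.
*Marcus₄*: the pronoun c-commands this R-expression → coindexation would violate Principle C on *Marcus₄*.
*Felix₅*: the pronoun c-commands this R-expression → coindexation would violate Principle C on *Felix₅*.

none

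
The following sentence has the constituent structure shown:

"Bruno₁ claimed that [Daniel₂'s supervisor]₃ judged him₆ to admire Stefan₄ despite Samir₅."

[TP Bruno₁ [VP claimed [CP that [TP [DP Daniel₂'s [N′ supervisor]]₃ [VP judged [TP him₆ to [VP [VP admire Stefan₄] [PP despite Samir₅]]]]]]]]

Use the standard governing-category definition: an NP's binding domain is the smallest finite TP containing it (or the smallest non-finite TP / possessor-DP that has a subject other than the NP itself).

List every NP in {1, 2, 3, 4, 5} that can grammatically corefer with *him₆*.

*him* is a pronoun, so Principle B applies: it must be free in its binding domain.
Binding domain of *him₆*: the embedded TP, whose subject is [Daniel₂'s supervisor]₃.
*Bruno₁* c-commands the pronoun but from outside its binding domain, and is not c-commanded by it → coindexation permitted.
*Daniel₂* and the pronoun do not c-command one another → neither Principle B nor Principle C is at stake; coindexation permitted.
*[Daniel₂'s supervisor]₃* c-commands the pronoun within its binding domain → coindexation would violate Principle B.
*Stefan₄*: the pronoun c-commands this R-expression → coindexation would violate Principle C on *Stefan₄*.
*Samir₅*: the pronoun c-commands this R-expression → coindexation would violate Principle C on *Samir₅*.

{1, 2}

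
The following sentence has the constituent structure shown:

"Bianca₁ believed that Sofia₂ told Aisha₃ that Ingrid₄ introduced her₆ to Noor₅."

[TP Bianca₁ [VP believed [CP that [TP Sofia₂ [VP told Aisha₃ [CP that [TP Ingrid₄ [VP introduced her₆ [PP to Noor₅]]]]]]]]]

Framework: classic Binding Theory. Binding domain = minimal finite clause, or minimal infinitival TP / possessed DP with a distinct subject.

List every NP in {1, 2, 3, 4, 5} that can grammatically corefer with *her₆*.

{1, 2, 3}

*her* is a pronoun, so Principle B applies: it must be free in its binding domain.
Binding domain of *her₆*: the embedded TP, whose subject is Ingrid₄.
*Bianca₁* c-commands the pronoun but from outside its binding domain, and is not c-commanded by it → coindexation permitted.
*Sofia₂* c-commands the pronoun but from outside its binding domain, and is not c-commanded by it → coindexation permitted.
*Aisha₃* c-commands the pronoun but from outside its binding domain, and is not c-commanded by it → coindexation permitted.
*Ingrid₄* c-commands the pronoun within its binding domain → coindexation would violate Principle B.
*Noor₅*: the pronoun c-commands this R-expression → coindexation would violate Principle C on *Noor₅*.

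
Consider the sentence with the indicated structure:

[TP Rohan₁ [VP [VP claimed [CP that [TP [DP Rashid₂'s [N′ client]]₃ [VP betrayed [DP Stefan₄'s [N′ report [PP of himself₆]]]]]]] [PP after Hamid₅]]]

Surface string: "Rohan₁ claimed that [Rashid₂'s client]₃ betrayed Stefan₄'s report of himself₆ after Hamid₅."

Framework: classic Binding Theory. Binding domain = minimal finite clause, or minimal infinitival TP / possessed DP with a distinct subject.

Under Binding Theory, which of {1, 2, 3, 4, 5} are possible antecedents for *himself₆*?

*himself* is an anaphor, so Principle A applies: it must be bound in its binding domain.
Binding domain of *himself₆*: the possessed DP, whose subject is Stefan₄.
*Rohan₁* c-commands the anaphor but is outside its binding domain → cannot satisfy Principle A.
*Rashid₂* does not c-command the anaphor → cannot bind it.
*[Rashid₂'s client]₃* c-commands the anaphor but is outside its binding domain → cannot satisfy Principle A.
*Stefan₄* c-commands the anaphor within its binding domain → licit binder.
*Hamid₅* does not c-command the anaphor → cannot bind it.

{4}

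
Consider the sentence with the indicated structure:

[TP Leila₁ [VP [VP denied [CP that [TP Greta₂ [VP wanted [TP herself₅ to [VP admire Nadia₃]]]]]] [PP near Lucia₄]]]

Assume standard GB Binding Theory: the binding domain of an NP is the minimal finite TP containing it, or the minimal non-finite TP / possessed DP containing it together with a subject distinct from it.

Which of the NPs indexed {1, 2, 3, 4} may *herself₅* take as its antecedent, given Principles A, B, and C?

*herself* is an anaphor, so Principle A applies: it must be bound in its binding domain.
Binding domain of *herself₅*: the embedded TP, whose subject is Greta₂.
*Leila₁* c-commands the anaphor but is outside its binding domain → cannot satisfy Principle A.
*Greta₂* c-commands the anaphor within its binding domain → licit binder.
*Nadia₃* does not c-command the anaphor → cannot bind it.
*Lucia₄* does not c-command the anaphor → cannot bind it.

{2}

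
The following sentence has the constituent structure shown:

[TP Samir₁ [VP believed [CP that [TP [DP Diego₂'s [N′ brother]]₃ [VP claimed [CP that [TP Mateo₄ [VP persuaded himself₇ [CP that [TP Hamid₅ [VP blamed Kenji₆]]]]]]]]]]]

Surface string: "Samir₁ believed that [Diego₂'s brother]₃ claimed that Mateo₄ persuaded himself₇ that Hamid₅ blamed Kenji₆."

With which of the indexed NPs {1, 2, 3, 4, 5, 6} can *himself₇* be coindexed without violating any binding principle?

{4}

*himself* is an anaphor, so Principle A applies: it must be bound in its binding domain.
Binding domain of *himself₇*: the embedded TP, whose subject is Mateo₄.
*Samir₁* c-commands the anaphor but is outside its binding domain → cannot satisfy Principle A.
*Diego₂* does not c-command the anaphor → cannot bind it.
*[Diego₂'s brother]₃* c-commands the anaphor but is outside its binding domain → cannot satisfy Principle A.
*Mateo₄* c-commands the anaphor within its binding domain → licit binder.
*Hamid₅* does not c-command the anaphor → cannot bind it.
*Kenji₆* does not c-command the anaphor → cannot bind it.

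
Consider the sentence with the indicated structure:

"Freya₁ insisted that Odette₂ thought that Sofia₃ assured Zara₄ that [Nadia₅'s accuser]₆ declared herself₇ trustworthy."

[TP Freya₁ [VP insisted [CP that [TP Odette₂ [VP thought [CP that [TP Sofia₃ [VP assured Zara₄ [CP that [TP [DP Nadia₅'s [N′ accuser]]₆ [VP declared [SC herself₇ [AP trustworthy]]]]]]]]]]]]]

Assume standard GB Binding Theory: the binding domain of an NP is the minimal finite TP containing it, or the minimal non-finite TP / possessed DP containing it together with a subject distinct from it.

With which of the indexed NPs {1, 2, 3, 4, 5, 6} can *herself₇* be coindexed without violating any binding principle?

{6}

*herself* is an anaphor, so Principle A applies: it must be bound in its binding domain.
Binding domain of *herself₇*: the embedded TP, whose subject is [Nadia₅'s accuser]₆.
*Freya₁* c-commands the anaphor but is outside its binding domain → cannot satisfy Principle A.
*Odette₂* c-commands the anaphor but is outside its binding domain → cannot satisfy Principle A.
*Sofia₃* c-commands the anaphor but is outside its binding domain → cannot satisfy Principle A.
*Zara₄* c-commands the anaphor but is outside its binding domain → cannot satisfy Principle A.
*Nadia₅* does not c-command the anaphor → cannot bind it.
*[Nadia₅'s accuser]₆* c-commands the anaphor within its binding domain → licit binder.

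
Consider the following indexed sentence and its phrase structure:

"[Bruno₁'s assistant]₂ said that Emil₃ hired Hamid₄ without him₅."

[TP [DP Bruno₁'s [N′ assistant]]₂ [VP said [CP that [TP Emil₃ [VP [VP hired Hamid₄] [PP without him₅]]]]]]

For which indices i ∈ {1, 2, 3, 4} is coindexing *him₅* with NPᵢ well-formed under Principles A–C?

*him* is a pronoun, so Principle B applies: it must be free in its binding domain.
Binding domain of *him₅*: the embedded TP, whose subject is Emil₃.
*Bruno₁* and the pronoun do not c-command one another → neither Principle B nor Principle C is at stake; coindexation permitted.
*[Bruno₁'s assistant]₂* c-commands the pronoun but from outside its binding domain, and is not c-commanded by it → coindexation permitted.
*Emil₃* c-commands the pronoun within its binding domain → coindexation would violate Principle B.
*Hamid₄* and the pronoun do not c-command one another → neither Principle B nor Principle C is at stake; coindexation permitted.

{1, 2, 4}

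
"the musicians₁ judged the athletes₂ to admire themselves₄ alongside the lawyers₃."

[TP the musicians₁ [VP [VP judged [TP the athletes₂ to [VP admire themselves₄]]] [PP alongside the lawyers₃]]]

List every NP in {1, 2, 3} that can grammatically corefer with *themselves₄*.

*themselves* is an anaphor, so Principle A applies: it must be bound in its binding domain.
Binding domain of *themselves₄*: the embedded TP, whose subject is the athletes₂.
*the musicians₁* c-commands the anaphor but is outside its binding domain → cannot satisfy Principle A.
*the athletes₂* c-commands the anaphor within its binding domain → licit binder.
*the lawyers₃* does not c-command the anaphor → cannot bind it.

{2}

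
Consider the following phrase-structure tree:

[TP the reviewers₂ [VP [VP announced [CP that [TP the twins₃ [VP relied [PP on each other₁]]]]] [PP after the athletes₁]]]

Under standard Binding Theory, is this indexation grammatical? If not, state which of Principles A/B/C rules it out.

Principle A

The two coindexed NPs are *the athletes₁* and *each other₁*.
*each other₁* is an anaphor. Principle A requires it to be bound within its binding domain — the embedded TP, whose subject is the twins₃.
Within that domain it is c-commanded by *the twins₃*, which does not share its index.
*the athletes₁* does not c-command the anaphor at all.
The anaphor is unbound in its domain → Principle A violation.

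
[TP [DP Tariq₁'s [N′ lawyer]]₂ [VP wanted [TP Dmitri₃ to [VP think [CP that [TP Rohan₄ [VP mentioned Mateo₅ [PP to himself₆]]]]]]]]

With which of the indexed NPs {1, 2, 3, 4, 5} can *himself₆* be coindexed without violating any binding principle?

{4, 5}

*himself* is an anaphor, so Principle A applies: it must be bound in its binding domain.
Binding domain of *himself₆*: the embedded TP, whose subject is Rohan₄.
*Tariq₁* does not c-command the anaphor → cannot bind it.
*[Tariq₁'s lawyer]₂* c-commands the anaphor but is outside its binding domain → cannot satisfy Principle A.
*Dmitri₃* c-commands the anaphor but is outside its binding domain → cannot satisfy Principle A.
*Rohan₄* c-commands the anaphor within its binding domain → licit binder.
*Mateo₅* c-commands the anaphor within its binding domain → licit binder.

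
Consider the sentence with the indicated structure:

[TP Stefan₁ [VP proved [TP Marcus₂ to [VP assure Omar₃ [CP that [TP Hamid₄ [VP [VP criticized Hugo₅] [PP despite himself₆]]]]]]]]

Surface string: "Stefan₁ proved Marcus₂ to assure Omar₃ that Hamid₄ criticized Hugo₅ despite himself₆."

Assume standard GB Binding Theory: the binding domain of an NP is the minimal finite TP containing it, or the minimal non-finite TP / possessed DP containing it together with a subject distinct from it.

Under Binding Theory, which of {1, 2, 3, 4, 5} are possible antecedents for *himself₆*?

{4}

*himself* is an anaphor, so Principle A applies: it must be bound in its binding domain.
Binding domain of *himself₆*: the embedded TP, whose subject is Hamid₄.
*Stefan₁* c-commands the anaphor but is outside its binding domain → cannot satisfy Principle A.
*Marcus₂* c-commands the anaphor but is outside its binding domain → cannot satisfy Principle A.
*Omar₃* c-commands the anaphor but is outside its binding domain → cannot satisfy Principle A.
*Hamid₄* c-commands the anaphor within its binding domain → licit binder.
*Hugo₅* does not c-command the anaphor → cannot bind it.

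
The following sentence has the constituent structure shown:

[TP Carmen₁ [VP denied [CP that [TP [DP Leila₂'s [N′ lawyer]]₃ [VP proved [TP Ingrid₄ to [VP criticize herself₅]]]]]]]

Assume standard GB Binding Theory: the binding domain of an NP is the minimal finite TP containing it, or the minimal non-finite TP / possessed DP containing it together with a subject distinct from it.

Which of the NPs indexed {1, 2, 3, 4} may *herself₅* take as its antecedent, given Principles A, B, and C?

*herself* is an anaphor, so Principle A applies: it must be bound in its binding domain.
Binding domain of *herself₅*: the embedded TP, whose subject is Ingrid₄.
*Carmen₁* c-commands the anaphor but is outside its binding domain → cannot satisfy Principle A.
*Leila₂* does not c-command the anaphor → cannot bind it.
*[Leila₂'s lawyer]₃* c-commands the anaphor but is outside its binding domain → cannot satisfy Principle A.
*Ingrid₄* c-commands the anaphor within its binding domain → licit binder.

{4}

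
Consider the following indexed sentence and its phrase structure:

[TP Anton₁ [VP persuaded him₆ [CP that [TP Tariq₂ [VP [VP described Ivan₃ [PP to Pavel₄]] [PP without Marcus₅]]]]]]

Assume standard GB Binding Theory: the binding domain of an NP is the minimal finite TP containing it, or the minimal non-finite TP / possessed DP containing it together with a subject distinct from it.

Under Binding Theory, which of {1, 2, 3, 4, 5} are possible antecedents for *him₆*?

*him* is a pronoun, so Principle B applies: it must be free in its binding domain.
Binding domain of *him₆*: the matrix TP, whose subject is Anton₁.
*Anton₁* c-commands the pronoun within its binding domain → coindexation would violate Principle B.
*Tariq₂*: the pronoun c-commands this R-expression → coindexation would violate Principle C on *Tariq₂*.
*Ivan₃*: the pronoun c-commands this R-expression → coindexation would violate Principle C on *Ivan₃*.
*Pavel₄*: the pronoun c-commands this R-expression → coindexation would violate Principle C on *Pavel₄*.
*Marcus₅*: the pronoun c-commands this R-expression → coindexation would violate Principle C on *Marcus₅*.

none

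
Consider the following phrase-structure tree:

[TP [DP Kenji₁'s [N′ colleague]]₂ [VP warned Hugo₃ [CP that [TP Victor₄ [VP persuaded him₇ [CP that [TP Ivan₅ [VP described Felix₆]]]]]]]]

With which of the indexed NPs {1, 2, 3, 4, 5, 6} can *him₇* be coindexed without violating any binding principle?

{1, 2, 3}

*him* is a pronoun, so Principle B applies: it must be free in its binding domain.
Binding domain of *him₇*: the embedded TP, whose subject is Victor₄.
*Kenji₁* and the pronoun do not c-command one another → neither Principle B nor Principle C is at stake; coindexation permitted.
*[Kenji₁'s colleague]₂* c-commands the pronoun but from outside its binding domain, and is not c-commanded by it → coindexation permitted.
*Hugo₃* c-commands the pronoun but from outside its binding domain, and is not c-commanded by it → coindexation permitted.
*Victor₄* c-commands the pronoun within its binding domain → coindexation would violate Principle B.
*Ivan₅*: the pronoun c-commands this R-expression → coindexation would violate Principle C on *Ivan₅*.
*Felix₆*: the pronoun c-commands this R-expression → coindexation would violate Principle C on *Felix₆*.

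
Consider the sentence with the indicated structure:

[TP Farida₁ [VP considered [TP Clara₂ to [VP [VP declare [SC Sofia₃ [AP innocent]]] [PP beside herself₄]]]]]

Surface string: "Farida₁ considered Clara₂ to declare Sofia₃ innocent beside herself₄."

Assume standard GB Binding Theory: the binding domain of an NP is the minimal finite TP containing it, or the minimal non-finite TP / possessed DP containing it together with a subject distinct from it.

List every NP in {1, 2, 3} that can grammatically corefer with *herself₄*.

{2}

*herself* is an anaphor, so Principle A applies: it must be bound in its binding domain.
Binding domain of *herself₄*: the embedded TP, whose subject is Clara₂.
*Farida₁* c-commands the anaphor but is outside its binding domain → cannot satisfy Principle A.
*Clara₂* c-commands the anaphor within its binding domain → licit binder.
*Sofia₃* does not c-command the anaphor → cannot bind it.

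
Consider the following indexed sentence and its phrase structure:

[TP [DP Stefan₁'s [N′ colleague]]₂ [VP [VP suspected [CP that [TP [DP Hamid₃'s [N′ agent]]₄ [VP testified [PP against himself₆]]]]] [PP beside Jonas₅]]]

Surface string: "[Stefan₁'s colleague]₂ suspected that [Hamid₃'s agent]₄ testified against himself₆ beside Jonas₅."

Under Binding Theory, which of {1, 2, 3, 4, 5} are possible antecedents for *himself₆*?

{4}

*himself* is an anaphor, so Principle A applies: it must be bound in its binding domain.
Binding domain of *himself₆*: the embedded TP, whose subject is [Hamid₃'s agent]₄.
*Stefan₁* does not c-command the anaphor → cannot bind it.
*[Stefan₁'s colleague]₂* c-commands the anaphor but is outside its binding domain → cannot satisfy Principle A.
*Hamid₃* does not c-command the anaphor → cannot bind it.
*[Hamid₃'s agent]₄* c-commands the anaphor within its binding domain → licit binder.
*Jonas₅* does not c-command the anaphor → cannot bind it.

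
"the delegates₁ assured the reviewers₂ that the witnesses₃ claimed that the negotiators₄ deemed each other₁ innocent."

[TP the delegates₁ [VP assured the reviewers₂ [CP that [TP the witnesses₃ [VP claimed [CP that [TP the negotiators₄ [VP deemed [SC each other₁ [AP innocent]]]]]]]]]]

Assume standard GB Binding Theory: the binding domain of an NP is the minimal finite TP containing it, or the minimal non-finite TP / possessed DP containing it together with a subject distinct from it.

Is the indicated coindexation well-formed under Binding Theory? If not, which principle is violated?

Principle A

The two coindexed NPs are *the delegates₁* and *each other₁*.
*each other₁* is an anaphor. Principle A requires it to be bound within its binding domain — the embedded TP, whose subject is the negotiators₄.
Within that domain it is c-commanded by *the negotiators₄*, which does not share its index.
*the delegates₁* does c-command the anaphor, but from outside its binding domain.
The anaphor is unbound in its domain → Principle A violation.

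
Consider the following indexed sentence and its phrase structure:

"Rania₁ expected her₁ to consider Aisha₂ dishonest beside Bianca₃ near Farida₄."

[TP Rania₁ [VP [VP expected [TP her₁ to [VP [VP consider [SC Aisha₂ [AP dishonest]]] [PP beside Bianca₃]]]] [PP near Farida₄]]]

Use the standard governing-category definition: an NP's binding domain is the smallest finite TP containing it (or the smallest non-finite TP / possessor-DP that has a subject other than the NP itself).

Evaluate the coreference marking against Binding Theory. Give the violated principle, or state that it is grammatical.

The two coindexed NPs are *Rania₁* and *her₁*.
*her₁* is a pronoun. Its binding domain is the matrix TP, whose subject is Rania₁.
*Rania₁* c-commands it within that domain and carries the same index.
The pronoun is locally bound → Principle B violation.

Principle B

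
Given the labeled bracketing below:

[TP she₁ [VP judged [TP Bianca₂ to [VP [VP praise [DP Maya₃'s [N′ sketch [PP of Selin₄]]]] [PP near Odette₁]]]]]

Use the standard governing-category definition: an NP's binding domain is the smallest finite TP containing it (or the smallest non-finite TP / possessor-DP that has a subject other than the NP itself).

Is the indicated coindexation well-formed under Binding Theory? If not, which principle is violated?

Principle C

The two coindexed NPs are *she₁* and *Odette₁*.
*Odette₁* is an R-expression. Principle C requires it to be free everywhere.
*she₁* c-commands it and carries the same index.
The R-expression is bound → Principle C violation.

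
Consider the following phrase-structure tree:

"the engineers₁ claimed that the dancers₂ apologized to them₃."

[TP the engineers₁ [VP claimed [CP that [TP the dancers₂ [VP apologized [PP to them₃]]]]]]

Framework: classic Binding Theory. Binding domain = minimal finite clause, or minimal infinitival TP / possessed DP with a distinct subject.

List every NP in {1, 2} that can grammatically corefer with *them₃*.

*them* is a pronoun, so Principle B applies: it must be free in its binding domain.
Binding domain of *them₃*: the embedded TP, whose subject is the dancers₂.
*the engineers₁* c-commands the pronoun but from outside its binding domain, and is not c-commanded by it → coindexation permitted.
*the dancers₂* c-commands the pronoun within its binding domain → coindexation would violate Principle B.

{1}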